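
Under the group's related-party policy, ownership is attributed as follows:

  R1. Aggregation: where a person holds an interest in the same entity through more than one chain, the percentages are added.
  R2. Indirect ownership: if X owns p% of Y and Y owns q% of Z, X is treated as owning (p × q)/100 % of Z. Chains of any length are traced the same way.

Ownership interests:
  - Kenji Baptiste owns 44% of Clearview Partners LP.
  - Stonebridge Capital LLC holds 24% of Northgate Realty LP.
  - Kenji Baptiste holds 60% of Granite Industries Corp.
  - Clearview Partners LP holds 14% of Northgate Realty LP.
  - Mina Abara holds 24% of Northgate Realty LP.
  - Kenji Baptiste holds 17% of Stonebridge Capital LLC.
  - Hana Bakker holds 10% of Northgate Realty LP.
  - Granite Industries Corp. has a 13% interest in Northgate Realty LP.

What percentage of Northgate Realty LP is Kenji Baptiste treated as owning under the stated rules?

Chain via Stonebridge Capital LLC (R2): 17% × 24% = 4.08% of Northgate Realty LP.
Chain via Granite Industries Corp. (R2): 60% × 13% = 7.8% of Northgate Realty LP.
Chain via Clearview Partners LP (R2): 44% × 14% = 6.16% of Northgate Realty LP.
Aggregating (R1): 4.08% + 7.8% + 6.16% = 18.04%.

18.04%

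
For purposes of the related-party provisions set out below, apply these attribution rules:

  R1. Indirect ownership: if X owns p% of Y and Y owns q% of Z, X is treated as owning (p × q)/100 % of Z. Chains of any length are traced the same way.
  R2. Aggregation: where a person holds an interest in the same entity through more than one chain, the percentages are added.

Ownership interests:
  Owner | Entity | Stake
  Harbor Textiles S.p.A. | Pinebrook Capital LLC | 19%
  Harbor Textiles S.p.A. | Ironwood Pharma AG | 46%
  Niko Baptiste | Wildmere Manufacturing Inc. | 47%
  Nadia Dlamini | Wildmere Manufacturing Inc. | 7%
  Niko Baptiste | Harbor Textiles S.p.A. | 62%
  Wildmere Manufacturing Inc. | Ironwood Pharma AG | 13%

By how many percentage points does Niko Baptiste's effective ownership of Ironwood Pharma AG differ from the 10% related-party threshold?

Chain via Wildmere Manufacturing Inc. (R1): 47% × 13% = 6.11% of Ironwood Pharma AG.
Chain via Harbor Textiles S.p.A. (R1): 62% × 46% = 28.52% of Ironwood Pharma AG.
Aggregating (R2): 6.11% + 28.52% = 34.63%.
34.63% exceeds the 10% threshold by 24.63 percentage points.

24.63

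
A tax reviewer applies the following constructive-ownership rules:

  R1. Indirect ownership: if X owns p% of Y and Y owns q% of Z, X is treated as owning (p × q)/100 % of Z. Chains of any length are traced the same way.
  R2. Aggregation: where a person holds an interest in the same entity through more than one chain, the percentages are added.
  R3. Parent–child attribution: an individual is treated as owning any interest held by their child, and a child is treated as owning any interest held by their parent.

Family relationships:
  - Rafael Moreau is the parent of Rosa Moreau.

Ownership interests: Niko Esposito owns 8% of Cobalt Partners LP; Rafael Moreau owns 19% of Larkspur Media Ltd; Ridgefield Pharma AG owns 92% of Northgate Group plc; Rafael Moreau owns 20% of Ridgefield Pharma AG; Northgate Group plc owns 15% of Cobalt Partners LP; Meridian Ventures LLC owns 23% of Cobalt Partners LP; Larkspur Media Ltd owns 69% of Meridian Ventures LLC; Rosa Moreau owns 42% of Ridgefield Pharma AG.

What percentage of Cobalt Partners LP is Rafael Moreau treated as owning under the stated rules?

By parent–child attribution (R3), Rafael Moreau is treated as also owning Rosa Moreau's interest in Ridgefield Pharma AG, giving 20% + 42% = 62%.
Chain via Ridgefield Pharma AG → Northgate Group plc (R1): 62% × 92% × 15% = 8.556% of Cobalt Partners LP.
Chain via Larkspur Media Ltd → Meridian Ventures LLC (R1): 19% × 69% × 23% = 3.0153% of Cobalt Partners LP.
Aggregating (R2): 8.556% + 3.0153% = 11.5713%.

11.5713%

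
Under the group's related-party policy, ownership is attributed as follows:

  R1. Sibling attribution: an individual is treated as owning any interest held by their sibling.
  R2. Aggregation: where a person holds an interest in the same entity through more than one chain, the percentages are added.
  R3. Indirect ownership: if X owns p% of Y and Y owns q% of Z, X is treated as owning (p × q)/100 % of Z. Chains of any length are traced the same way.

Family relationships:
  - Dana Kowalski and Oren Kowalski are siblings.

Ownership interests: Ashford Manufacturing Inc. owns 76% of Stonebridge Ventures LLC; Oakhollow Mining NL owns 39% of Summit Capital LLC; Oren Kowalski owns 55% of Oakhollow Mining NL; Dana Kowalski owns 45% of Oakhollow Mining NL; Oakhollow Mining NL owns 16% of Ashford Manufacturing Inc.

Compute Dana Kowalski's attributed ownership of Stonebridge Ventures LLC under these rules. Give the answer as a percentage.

By sibling attribution (R1), Dana Kowalski is treated as also owning Oren Kowalski's interest in Oakhollow Mining NL, giving 45% + 55% = 100%.
Chain via Oakhollow Mining NL → Ashford Manufacturing Inc. (R3): 100% × 16% × 76% = 12.16% of Stonebridge Ventures LLC.

12.16%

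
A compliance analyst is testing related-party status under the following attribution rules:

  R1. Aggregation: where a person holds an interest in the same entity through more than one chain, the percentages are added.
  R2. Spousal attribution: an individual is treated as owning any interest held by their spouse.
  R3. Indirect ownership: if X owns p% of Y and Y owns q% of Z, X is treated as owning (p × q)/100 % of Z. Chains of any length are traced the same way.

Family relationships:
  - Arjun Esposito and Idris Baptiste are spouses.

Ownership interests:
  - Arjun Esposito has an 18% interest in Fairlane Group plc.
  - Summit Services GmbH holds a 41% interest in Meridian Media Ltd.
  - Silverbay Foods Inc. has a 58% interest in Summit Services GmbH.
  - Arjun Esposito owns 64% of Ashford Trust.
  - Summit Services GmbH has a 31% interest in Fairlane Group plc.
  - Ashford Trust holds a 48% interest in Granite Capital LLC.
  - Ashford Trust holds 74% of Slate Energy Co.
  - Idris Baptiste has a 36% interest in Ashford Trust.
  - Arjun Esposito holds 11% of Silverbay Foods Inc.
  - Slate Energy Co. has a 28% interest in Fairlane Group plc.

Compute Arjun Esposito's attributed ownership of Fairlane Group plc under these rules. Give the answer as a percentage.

40.6978%

By spousal attribution (R2), Arjun Esposito is treated as also owning Idris Baptiste's interest in Ashford Trust, giving 64% + 36% = 100%.
Chain via Ashford Trust → Slate Energy Co. (R3): 100% × 74% × 28% = 20.72% of Fairlane Group plc.
Chain via Silverbay Foods Inc. → Summit Services GmbH (R3): 11% × 58% × 31% = 1.9778% of Fairlane Group plc.
Direct interest in Fairlane Group plc: 18%.
Aggregating (R1): 20.72% + 1.9778% + 18% = 40.6978%.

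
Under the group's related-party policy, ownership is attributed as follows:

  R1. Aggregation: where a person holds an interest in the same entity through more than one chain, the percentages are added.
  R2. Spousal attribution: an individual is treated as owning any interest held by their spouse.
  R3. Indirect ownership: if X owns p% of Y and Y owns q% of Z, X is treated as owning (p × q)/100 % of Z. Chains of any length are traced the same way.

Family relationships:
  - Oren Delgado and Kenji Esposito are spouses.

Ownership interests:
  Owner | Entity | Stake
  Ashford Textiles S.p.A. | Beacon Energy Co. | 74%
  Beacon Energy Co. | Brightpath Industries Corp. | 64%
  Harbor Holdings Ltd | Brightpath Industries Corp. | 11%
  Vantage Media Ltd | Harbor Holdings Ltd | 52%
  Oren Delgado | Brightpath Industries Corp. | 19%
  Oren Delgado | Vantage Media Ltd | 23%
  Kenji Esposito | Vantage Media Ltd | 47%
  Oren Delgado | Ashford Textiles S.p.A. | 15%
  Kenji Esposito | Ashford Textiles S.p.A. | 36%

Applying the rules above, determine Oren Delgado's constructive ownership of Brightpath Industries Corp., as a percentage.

47.1576%

By spousal attribution (R2), Oren Delgado is treated as also owning Kenji Esposito's interest in Vantage Media Ltd, giving 23% + 47% = 70%.
By spousal attribution (R2), Oren Delgado is treated as also owning Kenji Esposito's interest in Ashford Textiles S.p.A, giving 15% + 36% = 51%.
Chain via Vantage Media Ltd → Harbor Holdings Ltd (R3): 70% × 52% × 11% = 4.004% of Brightpath Industries Corp.
Chain via Ashford Textiles S.p.A. → Beacon Energy Co. (R3): 51% × 74% × 64% = 24.1536% of Brightpath Industries Corp.
Direct interest in Brightpath Industries Corp: 19%.
Aggregating (R1): 4.004% + 24.1536% + 19% = 47.1576%.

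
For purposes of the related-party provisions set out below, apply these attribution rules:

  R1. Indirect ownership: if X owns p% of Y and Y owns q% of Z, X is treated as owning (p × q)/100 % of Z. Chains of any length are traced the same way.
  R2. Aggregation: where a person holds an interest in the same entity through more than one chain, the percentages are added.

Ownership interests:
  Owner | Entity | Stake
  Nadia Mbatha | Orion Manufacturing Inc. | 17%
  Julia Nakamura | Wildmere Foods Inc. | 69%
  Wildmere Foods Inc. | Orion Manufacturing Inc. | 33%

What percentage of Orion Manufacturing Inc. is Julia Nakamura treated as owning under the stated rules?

Chain via Wildmere Foods Inc. (R1): 69% × 33% = 22.77% of Orion Manufacturing Inc.

22.77%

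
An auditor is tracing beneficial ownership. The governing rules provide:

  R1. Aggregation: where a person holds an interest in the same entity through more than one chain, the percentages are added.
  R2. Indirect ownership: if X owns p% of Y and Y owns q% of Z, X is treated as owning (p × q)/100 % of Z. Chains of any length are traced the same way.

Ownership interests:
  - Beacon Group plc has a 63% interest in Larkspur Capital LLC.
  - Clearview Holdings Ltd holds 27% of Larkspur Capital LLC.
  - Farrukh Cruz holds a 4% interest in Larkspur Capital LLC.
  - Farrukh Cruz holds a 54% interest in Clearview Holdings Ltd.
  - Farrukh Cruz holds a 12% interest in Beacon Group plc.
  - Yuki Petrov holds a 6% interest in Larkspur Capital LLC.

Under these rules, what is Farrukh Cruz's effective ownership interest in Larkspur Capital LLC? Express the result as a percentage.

26.14%

Chain via Beacon Group plc (R2): 12% × 63% = 7.56% of Larkspur Capital LLC.
Chain via Clearview Holdings Ltd (R2): 54% × 27% = 14.58% of Larkspur Capital LLC.
Direct interest in Larkspur Capital LLC: 4%.
Aggregating (R1): 7.56% + 14.58% + 4% = 26.14%.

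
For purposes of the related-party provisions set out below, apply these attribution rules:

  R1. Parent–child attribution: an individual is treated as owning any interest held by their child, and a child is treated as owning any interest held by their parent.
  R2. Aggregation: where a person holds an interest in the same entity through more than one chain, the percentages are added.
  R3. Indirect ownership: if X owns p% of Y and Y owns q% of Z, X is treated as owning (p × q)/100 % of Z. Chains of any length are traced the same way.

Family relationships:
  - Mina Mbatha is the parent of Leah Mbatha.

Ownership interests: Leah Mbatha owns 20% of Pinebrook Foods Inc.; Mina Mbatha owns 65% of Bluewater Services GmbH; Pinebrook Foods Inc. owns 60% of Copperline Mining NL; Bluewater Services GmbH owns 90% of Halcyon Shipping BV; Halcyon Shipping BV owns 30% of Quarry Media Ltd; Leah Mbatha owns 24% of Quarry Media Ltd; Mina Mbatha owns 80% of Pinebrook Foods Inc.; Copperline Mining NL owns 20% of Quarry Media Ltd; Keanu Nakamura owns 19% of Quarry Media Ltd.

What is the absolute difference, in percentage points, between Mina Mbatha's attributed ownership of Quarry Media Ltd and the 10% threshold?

By parent–child attribution (R1), Mina Mbatha is treated as also owning Leah Mbatha's interest in Pinebrook Foods Inc, giving 80% + 20% = 100%.
By parent–child attribution (R1), Mina Mbatha is treated as owning Leah Mbatha's 24% interest in Quarry Media Ltd.
Chain via Bluewater Services GmbH → Halcyon Shipping BV (R3): 65% × 90% × 30% = 17.55% of Quarry Media Ltd.
Chain via Pinebrook Foods Inc. → Copperline Mining NL (R3): 100% × 60% × 20% = 12% of Quarry Media Ltd.
Direct interest in Quarry Media Ltd: 24%.
Aggregating (R2): 17.55% + 12% + 24% = 53.55%.
53.55% exceeds the 10% threshold by 43.55 percentage points.

43.55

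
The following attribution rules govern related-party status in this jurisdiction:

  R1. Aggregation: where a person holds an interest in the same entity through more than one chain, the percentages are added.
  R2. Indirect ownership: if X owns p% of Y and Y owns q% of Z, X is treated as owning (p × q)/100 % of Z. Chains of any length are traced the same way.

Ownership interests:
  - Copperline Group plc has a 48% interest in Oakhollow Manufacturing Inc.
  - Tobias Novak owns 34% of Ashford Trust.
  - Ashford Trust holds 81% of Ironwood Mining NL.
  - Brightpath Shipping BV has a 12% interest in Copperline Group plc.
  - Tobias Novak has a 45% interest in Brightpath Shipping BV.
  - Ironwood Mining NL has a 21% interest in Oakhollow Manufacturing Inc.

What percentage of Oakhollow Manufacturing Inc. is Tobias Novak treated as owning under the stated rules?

8.3754%

Chain via Brightpath Shipping BV → Copperline Group plc (R2): 45% × 12% × 48% = 2.592% of Oakhollow Manufacturing Inc.
Chain via Ashford Trust → Ironwood Mining NL (R2): 34% × 81% × 21% = 5.7834% of Oakhollow Manufacturing Inc.
Aggregating (R1): 2.592% + 5.7834% = 8.3754%.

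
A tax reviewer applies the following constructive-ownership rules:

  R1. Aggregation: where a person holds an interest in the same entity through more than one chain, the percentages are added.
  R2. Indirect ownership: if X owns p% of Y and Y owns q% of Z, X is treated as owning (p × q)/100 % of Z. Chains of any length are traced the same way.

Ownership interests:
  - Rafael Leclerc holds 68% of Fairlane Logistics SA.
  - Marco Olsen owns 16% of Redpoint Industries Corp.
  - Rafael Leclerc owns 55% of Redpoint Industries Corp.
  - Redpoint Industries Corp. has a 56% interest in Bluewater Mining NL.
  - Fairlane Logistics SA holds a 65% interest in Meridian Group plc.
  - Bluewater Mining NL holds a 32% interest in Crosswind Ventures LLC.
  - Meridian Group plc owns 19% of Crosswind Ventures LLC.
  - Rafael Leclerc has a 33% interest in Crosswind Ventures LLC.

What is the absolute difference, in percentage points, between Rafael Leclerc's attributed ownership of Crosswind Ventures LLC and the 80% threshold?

28.746

Chain via Redpoint Industries Corp. → Bluewater Mining NL (R2): 55% × 56% × 32% = 9.856% of Crosswind Ventures LLC.
Chain via Fairlane Logistics SA → Meridian Group plc (R2): 68% × 65% × 19% = 8.398% of Crosswind Ventures LLC.
Direct interest in Crosswind Ventures LLC: 33%.
Aggregating (R1): 9.856% + 8.398% + 33% = 51.254%.
51.254% falls short of the 80% threshold by 28.746 percentage points.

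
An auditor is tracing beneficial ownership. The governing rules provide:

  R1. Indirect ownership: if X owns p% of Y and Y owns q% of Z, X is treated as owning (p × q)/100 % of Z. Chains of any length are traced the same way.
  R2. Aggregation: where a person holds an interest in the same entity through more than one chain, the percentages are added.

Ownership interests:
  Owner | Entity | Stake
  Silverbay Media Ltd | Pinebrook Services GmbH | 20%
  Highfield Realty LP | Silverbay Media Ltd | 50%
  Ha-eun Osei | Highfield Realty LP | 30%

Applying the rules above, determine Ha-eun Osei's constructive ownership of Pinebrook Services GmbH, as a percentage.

Chain via Highfield Realty LP → Silverbay Media Ltd (R1): 30% × 50% × 20% = 3% of Pinebrook Services GmbH.

3%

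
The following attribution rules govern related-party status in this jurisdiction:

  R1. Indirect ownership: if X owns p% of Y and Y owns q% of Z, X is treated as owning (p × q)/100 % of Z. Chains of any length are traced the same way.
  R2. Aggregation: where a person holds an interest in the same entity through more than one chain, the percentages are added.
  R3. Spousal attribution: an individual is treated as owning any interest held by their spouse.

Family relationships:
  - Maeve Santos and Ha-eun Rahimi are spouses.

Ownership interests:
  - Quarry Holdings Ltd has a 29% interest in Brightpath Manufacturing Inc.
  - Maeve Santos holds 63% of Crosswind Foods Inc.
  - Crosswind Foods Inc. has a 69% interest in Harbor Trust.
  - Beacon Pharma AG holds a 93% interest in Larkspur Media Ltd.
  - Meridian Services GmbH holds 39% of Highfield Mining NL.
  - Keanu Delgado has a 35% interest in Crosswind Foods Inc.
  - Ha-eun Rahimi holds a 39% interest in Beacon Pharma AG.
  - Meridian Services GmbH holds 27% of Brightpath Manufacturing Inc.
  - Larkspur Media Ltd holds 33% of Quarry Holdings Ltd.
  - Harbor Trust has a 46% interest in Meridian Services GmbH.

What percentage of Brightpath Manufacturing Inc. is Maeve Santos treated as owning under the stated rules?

By spousal attribution (R3), Maeve Santos is treated as owning Ha-eun Rahimi's 39% interest in Beacon Pharma AG.
Chain via Crosswind Foods Inc. → Harbor Trust → Meridian Services GmbH (R1): 63% × 69% × 46% × 27% = 5.398974% of Brightpath Manufacturing Inc.
Chain via Beacon Pharma AG → Larkspur Media Ltd → Quarry Holdings Ltd (R1): 39% × 93% × 33% × 29% = 3.471039% of Brightpath Manufacturing Inc.
Aggregating (R2): 5.398974% + 3.471039% = 8.870013%.

8.870013%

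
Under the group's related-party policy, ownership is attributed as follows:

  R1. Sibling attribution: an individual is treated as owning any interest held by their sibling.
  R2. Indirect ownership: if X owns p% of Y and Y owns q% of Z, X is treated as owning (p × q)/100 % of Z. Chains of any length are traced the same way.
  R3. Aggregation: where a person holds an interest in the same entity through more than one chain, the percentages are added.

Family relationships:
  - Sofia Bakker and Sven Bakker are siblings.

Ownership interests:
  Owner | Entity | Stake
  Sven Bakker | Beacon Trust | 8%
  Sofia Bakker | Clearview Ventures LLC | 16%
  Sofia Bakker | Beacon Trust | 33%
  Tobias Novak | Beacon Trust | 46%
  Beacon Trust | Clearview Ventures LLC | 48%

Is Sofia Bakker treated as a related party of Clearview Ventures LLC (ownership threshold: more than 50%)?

By sibling attribution (R1), Sofia Bakker is treated as also owning Sven Bakker's interest in Beacon Trust, giving 33% + 8% = 41%.
Chain via Beacon Trust (R2): 41% × 48% = 19.68% of Clearview Ventures LLC.
Direct interest in Clearview Ventures LLC: 16%.
Aggregating (R3): 19.68% + 16% = 35.68%.
35.68% does not exceed the 50% threshold, so Sofia is not a related party to Clearview Ventures LLC.

No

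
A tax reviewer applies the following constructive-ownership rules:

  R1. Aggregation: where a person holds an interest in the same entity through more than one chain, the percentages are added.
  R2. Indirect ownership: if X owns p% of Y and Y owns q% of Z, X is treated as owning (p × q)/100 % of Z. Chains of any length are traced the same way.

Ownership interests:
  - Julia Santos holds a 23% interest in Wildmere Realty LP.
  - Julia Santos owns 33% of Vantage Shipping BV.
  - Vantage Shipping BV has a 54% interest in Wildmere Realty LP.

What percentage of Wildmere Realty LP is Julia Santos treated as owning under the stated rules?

Chain via Vantage Shipping BV (R2): 33% × 54% = 17.82% of Wildmere Realty LP.
Direct interest in Wildmere Realty LP: 23%.
Aggregating (R1): 17.82% + 23% = 40.82%.

40.82%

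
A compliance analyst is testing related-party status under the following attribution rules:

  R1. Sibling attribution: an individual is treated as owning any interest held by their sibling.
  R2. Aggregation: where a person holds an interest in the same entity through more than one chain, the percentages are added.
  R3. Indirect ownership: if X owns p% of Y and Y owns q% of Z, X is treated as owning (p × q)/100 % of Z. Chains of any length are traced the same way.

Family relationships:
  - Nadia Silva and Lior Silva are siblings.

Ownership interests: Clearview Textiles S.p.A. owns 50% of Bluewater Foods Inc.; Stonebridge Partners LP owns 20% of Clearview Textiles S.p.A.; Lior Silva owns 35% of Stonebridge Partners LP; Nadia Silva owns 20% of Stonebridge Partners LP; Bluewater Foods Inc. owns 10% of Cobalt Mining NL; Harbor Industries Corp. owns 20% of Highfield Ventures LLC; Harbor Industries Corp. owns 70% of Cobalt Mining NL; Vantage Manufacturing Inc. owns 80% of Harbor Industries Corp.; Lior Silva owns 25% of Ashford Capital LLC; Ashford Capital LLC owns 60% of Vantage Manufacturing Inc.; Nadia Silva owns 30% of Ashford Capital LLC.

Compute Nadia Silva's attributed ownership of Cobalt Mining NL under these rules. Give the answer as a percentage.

19.03%

By sibling attribution (R1), Nadia Silva is treated as also owning Lior Silva's interest in Stonebridge Partners LP, giving 20% + 35% = 55%.
By sibling attribution (R1), Nadia Silva is treated as also owning Lior Silva's interest in Ashford Capital LLC, giving 30% + 25% = 55%.
Chain via Stonebridge Partners LP → Clearview Textiles S.p.A. → Bluewater Foods Inc. (R3): 55% × 20% × 50% × 10% = 0.55% of Cobalt Mining NL.
Chain via Ashford Capital LLC → Vantage Manufacturing Inc. → Harbor Industries Corp. (R3): 55% × 60% × 80% × 70% = 18.48% of Cobalt Mining NL.
Aggregating (R2): 0.55% + 18.48% = 19.03%.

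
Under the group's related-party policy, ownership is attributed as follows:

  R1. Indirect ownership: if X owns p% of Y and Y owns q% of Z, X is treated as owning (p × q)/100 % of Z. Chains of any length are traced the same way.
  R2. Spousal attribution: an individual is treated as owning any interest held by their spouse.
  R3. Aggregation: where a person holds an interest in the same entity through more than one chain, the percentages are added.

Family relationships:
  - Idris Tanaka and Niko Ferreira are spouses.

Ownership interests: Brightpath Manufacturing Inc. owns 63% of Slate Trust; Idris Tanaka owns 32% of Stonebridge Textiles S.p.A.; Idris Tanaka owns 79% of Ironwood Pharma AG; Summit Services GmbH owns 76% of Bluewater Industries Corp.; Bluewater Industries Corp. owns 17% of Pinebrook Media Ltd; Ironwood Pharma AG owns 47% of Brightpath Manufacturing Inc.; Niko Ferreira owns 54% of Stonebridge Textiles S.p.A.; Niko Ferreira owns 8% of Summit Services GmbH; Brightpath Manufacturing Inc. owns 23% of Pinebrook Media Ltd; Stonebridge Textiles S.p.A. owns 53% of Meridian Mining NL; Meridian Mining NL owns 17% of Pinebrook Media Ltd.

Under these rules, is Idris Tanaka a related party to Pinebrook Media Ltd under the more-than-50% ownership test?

No

By spousal attribution (R2), Idris Tanaka is treated as also owning Niko Ferreira's interest in Stonebridge Textiles S.p.A, giving 32% + 54% = 86%.
By spousal attribution (R2), Idris Tanaka is treated as owning Niko Ferreira's 8% interest in Summit Services GmbH.
Chain via Stonebridge Textiles S.p.A. → Meridian Mining NL (R1): 86% × 53% × 17% = 7.7486% of Pinebrook Media Ltd.
Chain via Ironwood Pharma AG → Brightpath Manufacturing Inc. (R1): 79% × 47% × 23% = 8.5399% of Pinebrook Media Ltd.
Chain via Summit Services GmbH → Bluewater Industries Corp. (R1): 8% × 76% × 17% = 1.0336% of Pinebrook Media Ltd.
Aggregating (R3): 7.7486% + 8.5399% + 1.0336% = 17.3221%.
17.3221% does not exceed the 50% threshold, so Idris is not a related party to Pinebrook Media Ltd.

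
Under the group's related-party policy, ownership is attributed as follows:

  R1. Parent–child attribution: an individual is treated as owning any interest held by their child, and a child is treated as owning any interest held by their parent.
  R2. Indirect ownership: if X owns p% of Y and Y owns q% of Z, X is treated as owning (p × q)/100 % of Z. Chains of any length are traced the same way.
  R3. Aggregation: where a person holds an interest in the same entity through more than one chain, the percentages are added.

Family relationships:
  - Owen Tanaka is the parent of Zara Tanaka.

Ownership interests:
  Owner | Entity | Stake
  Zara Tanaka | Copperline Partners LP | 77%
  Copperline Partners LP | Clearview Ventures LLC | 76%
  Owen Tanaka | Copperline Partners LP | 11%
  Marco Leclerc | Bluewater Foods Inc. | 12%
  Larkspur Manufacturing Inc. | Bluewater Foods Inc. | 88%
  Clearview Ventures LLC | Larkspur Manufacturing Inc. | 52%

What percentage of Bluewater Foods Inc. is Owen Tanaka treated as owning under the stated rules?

30.604288%

By parent–child attribution (R1), Owen Tanaka is treated as also owning Zara Tanaka's interest in Copperline Partners LP, giving 11% + 77% = 88%.
Chain via Copperline Partners LP → Clearview Ventures LLC → Larkspur Manufacturing Inc. (R2): 88% × 76% × 52% × 88% = 30.604288% of Bluewater Foods Inc.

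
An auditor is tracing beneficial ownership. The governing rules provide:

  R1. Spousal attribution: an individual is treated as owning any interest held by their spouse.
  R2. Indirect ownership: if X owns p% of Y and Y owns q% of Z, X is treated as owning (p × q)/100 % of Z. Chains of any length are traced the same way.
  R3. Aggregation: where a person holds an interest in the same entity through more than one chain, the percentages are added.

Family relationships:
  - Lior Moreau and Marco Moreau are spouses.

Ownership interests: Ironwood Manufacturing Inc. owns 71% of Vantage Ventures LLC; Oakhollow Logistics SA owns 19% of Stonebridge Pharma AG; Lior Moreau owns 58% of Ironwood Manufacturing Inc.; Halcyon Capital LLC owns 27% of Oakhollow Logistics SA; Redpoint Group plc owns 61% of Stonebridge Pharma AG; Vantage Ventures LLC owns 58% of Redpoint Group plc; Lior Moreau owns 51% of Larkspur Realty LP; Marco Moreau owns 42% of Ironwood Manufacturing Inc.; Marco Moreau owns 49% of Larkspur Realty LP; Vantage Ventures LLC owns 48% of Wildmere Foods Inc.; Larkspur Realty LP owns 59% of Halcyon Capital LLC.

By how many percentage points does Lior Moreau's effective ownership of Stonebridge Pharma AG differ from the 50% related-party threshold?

By spousal attribution (R1), Lior Moreau is treated as also owning Marco Moreau's interest in Larkspur Realty LP, giving 51% + 49% = 100%.
By spousal attribution (R1), Lior Moreau is treated as also owning Marco Moreau's interest in Ironwood Manufacturing Inc, giving 58% + 42% = 100%.
Chain via Larkspur Realty LP → Halcyon Capital LLC → Oakhollow Logistics SA (R2): 100% × 59% × 27% × 19% = 3.0267% of Stonebridge Pharma AG.
Chain via Ironwood Manufacturing Inc. → Vantage Ventures LLC → Redpoint Group plc (R2): 100% × 71% × 58% × 61% = 25.1198% of Stonebridge Pharma AG.
Aggregating (R3): 3.0267% + 25.1198% = 28.1465%.
28.1465% falls short of the 50% threshold by 21.8535 percentage points.

21.8535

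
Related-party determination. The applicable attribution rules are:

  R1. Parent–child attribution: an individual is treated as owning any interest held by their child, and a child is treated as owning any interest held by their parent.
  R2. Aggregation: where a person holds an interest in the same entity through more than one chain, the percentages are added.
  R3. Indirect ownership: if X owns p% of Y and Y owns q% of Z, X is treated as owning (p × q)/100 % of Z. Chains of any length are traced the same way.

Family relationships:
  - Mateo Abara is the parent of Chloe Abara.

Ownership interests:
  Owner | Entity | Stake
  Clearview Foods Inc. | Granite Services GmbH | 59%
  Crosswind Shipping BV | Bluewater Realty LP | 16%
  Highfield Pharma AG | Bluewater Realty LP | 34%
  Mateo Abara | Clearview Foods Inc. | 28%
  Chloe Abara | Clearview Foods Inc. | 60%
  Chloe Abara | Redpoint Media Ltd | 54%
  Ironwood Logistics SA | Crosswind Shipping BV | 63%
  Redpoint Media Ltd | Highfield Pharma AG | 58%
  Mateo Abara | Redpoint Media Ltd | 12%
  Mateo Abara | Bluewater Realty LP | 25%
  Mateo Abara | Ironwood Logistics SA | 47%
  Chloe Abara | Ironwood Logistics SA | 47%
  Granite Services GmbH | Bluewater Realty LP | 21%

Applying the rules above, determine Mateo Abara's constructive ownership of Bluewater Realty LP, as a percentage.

58.3936%

By parent–child attribution (R1), Mateo Abara is treated as also owning Chloe Abara's interest in Redpoint Media Ltd, giving 12% + 54% = 66%.
By parent–child attribution (R1), Mateo Abara is treated as also owning Chloe Abara's interest in Ironwood Logistics SA, giving 47% + 47% = 94%.
By parent–child attribution (R1), Mateo Abara is treated as also owning Chloe Abara's interest in Clearview Foods Inc, giving 28% + 60% = 88%.
Chain via Redpoint Media Ltd → Highfield Pharma AG (R3): 66% × 58% × 34% = 13.0152% of Bluewater Realty LP.
Chain via Ironwood Logistics SA → Crosswind Shipping BV (R3): 94% × 63% × 16% = 9.4752% of Bluewater Realty LP.
Chain via Clearview Foods Inc. → Granite Services GmbH (R3): 88% × 59% × 21% = 10.9032% of Bluewater Realty LP.
Direct interest in Bluewater Realty LP: 25%.
Aggregating (R2): 13.0152% + 9.4752% + 10.9032% + 25% = 58.3936%.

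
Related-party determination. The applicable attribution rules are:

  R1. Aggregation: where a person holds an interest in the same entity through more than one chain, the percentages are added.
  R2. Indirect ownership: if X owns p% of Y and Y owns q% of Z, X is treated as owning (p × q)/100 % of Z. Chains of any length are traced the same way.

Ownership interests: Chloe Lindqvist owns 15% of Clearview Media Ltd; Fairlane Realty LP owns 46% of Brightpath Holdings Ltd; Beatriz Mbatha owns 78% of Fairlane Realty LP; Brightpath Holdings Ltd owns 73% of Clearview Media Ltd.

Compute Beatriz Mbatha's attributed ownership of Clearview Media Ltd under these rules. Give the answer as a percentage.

Chain via Fairlane Realty LP → Brightpath Holdings Ltd (R2): 78% × 46% × 73% = 26.1924% of Clearview Media Ltd.

26.1924%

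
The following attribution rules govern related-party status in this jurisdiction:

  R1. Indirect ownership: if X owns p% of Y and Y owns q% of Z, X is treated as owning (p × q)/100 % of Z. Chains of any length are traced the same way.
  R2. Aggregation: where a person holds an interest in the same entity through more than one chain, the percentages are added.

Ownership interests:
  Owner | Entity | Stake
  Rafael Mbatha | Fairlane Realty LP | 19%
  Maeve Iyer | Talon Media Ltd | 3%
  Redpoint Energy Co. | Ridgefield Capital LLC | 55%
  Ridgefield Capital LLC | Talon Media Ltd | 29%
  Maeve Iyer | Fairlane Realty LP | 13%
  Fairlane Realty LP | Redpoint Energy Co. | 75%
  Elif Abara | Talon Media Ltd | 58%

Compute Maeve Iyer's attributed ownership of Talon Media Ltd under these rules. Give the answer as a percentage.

4.555125%

Chain via Fairlane Realty LP → Redpoint Energy Co. → Ridgefield Capital LLC (R1): 13% × 75% × 55% × 29% = 1.555125% of Talon Media Ltd.
Direct interest in Talon Media Ltd: 3%.
Aggregating (R2): 1.555125% + 3% = 4.555125%.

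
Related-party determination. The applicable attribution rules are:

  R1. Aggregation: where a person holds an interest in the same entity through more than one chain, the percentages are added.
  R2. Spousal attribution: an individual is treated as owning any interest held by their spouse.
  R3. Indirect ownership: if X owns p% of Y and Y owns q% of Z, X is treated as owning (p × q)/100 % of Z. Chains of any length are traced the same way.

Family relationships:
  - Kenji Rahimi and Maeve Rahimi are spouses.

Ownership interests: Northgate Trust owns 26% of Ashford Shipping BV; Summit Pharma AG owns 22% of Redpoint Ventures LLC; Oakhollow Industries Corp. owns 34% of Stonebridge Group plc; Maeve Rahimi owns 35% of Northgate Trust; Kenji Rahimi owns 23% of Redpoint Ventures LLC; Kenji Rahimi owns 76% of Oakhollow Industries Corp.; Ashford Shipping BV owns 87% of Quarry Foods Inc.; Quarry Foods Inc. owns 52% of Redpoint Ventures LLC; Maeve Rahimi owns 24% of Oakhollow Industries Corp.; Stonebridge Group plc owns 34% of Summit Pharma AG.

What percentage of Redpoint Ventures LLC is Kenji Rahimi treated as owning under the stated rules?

29.66004%

By spousal attribution (R2), Kenji Rahimi is treated as also owning Maeve Rahimi's interest in Oakhollow Industries Corp, giving 76% + 24% = 100%.
By spousal attribution (R2), Kenji Rahimi is treated as owning Maeve Rahimi's 35% interest in Northgate Trust.
Chain via Oakhollow Industries Corp. → Stonebridge Group plc → Summit Pharma AG (R3): 100% × 34% × 34% × 22% = 2.5432% of Redpoint Ventures LLC.
Direct interest in Redpoint Ventures LLC: 23%.
Chain via Northgate Trust → Ashford Shipping BV → Quarry Foods Inc. (R3): 35% × 26% × 87% × 52% = 4.11684% of Redpoint Ventures LLC.
Aggregating (R1): 2.5432% + 23% + 4.11684% = 29.66004%.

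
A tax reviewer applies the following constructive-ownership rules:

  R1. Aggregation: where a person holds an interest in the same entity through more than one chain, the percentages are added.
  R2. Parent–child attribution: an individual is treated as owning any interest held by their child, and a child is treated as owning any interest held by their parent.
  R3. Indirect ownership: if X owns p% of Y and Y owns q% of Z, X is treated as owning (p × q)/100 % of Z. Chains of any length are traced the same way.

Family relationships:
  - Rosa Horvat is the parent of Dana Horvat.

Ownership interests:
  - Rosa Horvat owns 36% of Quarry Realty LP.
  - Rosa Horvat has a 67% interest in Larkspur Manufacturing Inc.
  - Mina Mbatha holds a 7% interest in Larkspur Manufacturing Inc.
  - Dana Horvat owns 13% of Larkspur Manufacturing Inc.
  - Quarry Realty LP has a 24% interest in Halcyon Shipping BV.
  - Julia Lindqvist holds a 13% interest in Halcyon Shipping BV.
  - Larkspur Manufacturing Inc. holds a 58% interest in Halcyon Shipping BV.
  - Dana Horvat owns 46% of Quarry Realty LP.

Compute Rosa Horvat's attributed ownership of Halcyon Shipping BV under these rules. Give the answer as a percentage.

By parent–child attribution (R2), Rosa Horvat is treated as also owning Dana Horvat's interest in Larkspur Manufacturing Inc, giving 67% + 13% = 80%.
By parent–child attribution (R2), Rosa Horvat is treated as also owning Dana Horvat's interest in Quarry Realty LP, giving 36% + 46% = 82%.
Chain via Larkspur Manufacturing Inc. (R3): 80% × 58% = 46.4% of Halcyon Shipping BV.
Chain via Quarry Realty LP (R3): 82% × 24% = 19.68% of Halcyon Shipping BV.
Aggregating (R1): 46.4% + 19.68% = 66.08%.

66.08%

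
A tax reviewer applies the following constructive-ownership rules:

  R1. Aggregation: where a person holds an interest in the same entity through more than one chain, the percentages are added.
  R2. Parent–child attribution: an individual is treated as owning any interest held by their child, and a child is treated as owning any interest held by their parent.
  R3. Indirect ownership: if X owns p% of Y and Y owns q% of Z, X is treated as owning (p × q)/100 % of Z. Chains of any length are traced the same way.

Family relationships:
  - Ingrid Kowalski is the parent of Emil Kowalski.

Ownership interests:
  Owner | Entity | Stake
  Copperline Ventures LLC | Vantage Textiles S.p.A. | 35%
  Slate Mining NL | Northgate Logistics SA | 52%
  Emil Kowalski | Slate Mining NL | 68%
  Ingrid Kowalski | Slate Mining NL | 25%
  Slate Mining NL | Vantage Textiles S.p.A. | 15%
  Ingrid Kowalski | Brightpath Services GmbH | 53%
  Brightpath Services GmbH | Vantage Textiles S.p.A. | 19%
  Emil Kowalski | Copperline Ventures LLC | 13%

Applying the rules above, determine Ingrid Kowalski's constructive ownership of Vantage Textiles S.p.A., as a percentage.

28.57%

By parent–child attribution (R2), Ingrid Kowalski is treated as also owning Emil Kowalski's interest in Slate Mining NL, giving 25% + 68% = 93%.
By parent–child attribution (R2), Ingrid Kowalski is treated as owning Emil Kowalski's 13% interest in Copperline Ventures LLC.
Chain via Brightpath Services GmbH (R3): 53% × 19% = 10.07% of Vantage Textiles S.p.A.
Chain via Slate Mining NL (R3): 93% × 15% = 13.95% of Vantage Textiles S.p.A.
Chain via Copperline Ventures LLC (R3): 13% × 35% = 4.55% of Vantage Textiles S.p.A.
Aggregating (R1): 10.07% + 13.95% + 4.55% = 28.57%.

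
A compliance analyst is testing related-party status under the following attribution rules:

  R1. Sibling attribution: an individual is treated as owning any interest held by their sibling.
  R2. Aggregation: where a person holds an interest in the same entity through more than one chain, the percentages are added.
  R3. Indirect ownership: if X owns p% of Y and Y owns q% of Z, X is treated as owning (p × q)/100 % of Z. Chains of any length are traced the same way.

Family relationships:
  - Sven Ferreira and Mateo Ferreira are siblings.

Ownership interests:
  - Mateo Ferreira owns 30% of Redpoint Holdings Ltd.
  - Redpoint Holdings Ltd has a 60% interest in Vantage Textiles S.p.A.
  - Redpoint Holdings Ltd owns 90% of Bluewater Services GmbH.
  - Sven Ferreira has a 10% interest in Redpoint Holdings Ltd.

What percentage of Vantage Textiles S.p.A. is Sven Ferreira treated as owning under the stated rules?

By sibling attribution (R1), Sven Ferreira is treated as also owning Mateo Ferreira's interest in Redpoint Holdings Ltd, giving 10% + 30% = 40%.
Chain via Redpoint Holdings Ltd (R3): 40% × 60% = 24% of Vantage Textiles S.p.A.

24%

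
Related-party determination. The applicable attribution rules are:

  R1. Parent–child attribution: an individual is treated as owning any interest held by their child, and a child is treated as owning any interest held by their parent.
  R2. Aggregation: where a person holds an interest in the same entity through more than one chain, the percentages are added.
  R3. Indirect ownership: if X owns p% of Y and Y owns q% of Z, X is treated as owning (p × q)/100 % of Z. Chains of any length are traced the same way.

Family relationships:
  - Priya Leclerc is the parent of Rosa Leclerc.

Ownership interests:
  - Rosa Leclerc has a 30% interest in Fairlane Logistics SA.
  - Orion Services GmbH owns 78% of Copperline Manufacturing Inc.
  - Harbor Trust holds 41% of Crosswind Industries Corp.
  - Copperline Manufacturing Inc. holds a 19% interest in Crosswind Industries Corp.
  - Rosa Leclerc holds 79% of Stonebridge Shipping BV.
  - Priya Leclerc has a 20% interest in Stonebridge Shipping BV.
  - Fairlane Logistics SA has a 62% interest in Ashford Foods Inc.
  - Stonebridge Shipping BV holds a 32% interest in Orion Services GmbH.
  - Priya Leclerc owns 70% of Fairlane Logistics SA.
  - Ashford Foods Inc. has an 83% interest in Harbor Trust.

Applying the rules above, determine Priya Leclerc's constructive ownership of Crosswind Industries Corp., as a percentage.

By parent–child attribution (R1), Priya Leclerc is treated as also owning Rosa Leclerc's interest in Stonebridge Shipping BV, giving 20% + 79% = 99%.
By parent–child attribution (R1), Priya Leclerc is treated as also owning Rosa Leclerc's interest in Fairlane Logistics SA, giving 70% + 30% = 100%.
Chain via Stonebridge Shipping BV → Orion Services GmbH → Copperline Manufacturing Inc. (R3): 99% × 32% × 78% × 19% = 4.694976% of Crosswind Industries Corp.
Chain via Fairlane Logistics SA → Ashford Foods Inc. → Harbor Trust (R3): 100% × 62% × 83% × 41% = 21.0986% of Crosswind Industries Corp.
Aggregating (R2): 4.694976% + 21.0986% = 25.793576%.

25.793576%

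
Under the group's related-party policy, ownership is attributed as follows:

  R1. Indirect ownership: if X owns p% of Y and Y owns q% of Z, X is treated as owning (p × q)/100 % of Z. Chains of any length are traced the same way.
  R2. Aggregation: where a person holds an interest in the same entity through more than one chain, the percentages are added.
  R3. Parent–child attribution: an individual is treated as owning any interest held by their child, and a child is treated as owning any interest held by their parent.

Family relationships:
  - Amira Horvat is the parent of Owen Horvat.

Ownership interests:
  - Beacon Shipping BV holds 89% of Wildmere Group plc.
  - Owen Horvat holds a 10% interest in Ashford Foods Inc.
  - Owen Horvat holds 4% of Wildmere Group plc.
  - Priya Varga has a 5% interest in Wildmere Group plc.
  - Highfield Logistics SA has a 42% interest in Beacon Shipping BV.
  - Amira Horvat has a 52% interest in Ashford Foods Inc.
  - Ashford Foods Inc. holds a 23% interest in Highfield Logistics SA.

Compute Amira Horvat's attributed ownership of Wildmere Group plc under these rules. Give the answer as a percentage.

By parent–child attribution (R3), Amira Horvat is treated as also owning Owen Horvat's interest in Ashford Foods Inc, giving 52% + 10% = 62%.
By parent–child attribution (R3), Amira Horvat is treated as owning Owen Horvat's 4% interest in Wildmere Group plc.
Chain via Ashford Foods Inc. → Highfield Logistics SA → Beacon Shipping BV (R1): 62% × 23% × 42% × 89% = 5.330388% of Wildmere Group plc.
Direct interest in Wildmere Group plc: 4%.
Aggregating (R2): 5.330388% + 4% = 9.330388%.

9.330388%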